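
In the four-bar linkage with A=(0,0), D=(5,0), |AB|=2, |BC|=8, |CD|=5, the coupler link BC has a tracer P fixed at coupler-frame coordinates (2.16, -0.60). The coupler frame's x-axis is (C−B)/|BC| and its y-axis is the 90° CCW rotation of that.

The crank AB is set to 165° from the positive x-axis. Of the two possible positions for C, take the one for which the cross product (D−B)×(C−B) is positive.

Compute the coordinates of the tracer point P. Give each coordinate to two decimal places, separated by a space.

0.19 1.23

A=(0,0), D=(5.00,0)
B = A + 2.00·(cos165°, sin165°) = (-1.9319, 0.5176)
|BD| = 6.9512
circle(B,8.00) ∩ circle(D,5.00): a=6.2809, h=4.9549
  candidates: C₊=(4.7006,4.9910) cross=34.442; C₋=(3.9626,-4.8912) cross=-34.442
  mode + wants cross > 0 → take C=(4.7006,4.9910) (cross=34.442)
ex = (C−B)/|BC| = (0.8291,0.5592); ey = (-0.5592,0.8291)
P = B + 2.16·ex + -0.60·ey = (0.1944,1.2280)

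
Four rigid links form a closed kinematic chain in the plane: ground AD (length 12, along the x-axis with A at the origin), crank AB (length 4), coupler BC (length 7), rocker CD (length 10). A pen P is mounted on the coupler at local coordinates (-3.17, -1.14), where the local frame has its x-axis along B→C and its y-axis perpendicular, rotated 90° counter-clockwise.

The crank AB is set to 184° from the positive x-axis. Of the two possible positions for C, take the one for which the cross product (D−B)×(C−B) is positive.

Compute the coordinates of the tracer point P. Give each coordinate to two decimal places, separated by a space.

-6.39 -2.65

A=(0,0), D=(12.00,0)
B = A + 4.00·(cos184°, sin184°) = (-3.9903, -0.2790)
|BD| = 15.9927
circle(B,7.00) ∩ circle(D,10.00): a=6.4019, h=2.8313
  candidates: C₊=(2.3612,2.6635) cross=45.280; C₋=(2.4600,-2.9982) cross=-45.280
  mode + wants cross > 0 → take C=(2.3612,2.6635) (cross=45.280)
ex = (C−B)/|BC| = (0.9074,0.4204); ey = (-0.4204,0.9074)
P = B + -3.17·ex + -1.14·ey = (-6.3874,-2.6460)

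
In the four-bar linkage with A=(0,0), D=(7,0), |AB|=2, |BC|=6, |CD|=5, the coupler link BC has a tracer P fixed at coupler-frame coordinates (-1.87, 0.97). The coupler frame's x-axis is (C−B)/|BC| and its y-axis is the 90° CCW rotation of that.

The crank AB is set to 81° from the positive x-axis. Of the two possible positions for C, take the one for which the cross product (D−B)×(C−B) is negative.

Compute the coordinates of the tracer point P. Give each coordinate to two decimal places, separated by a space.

0.26 4.08

A=(0,0), D=(7.00,0)
B = A + 2.00·(cos81°, sin81°) = (0.3129, 1.9754)
|BD| = 6.9728
circle(B,6.00) ∩ circle(D,5.00): a=4.2752, h=4.2099
  candidates: C₊=(5.6055,4.8016) cross=29.354; C₋=(3.2203,-3.2732) cross=-29.354
  mode - wants cross < 0 → take C=(3.2203,-3.2732) (cross=-29.354)
ex = (C−B)/|BC| = (0.4846,-0.8748); ey = (0.8748,0.4846)
P = B + -1.87·ex + 0.97·ey = (0.2552,4.0812)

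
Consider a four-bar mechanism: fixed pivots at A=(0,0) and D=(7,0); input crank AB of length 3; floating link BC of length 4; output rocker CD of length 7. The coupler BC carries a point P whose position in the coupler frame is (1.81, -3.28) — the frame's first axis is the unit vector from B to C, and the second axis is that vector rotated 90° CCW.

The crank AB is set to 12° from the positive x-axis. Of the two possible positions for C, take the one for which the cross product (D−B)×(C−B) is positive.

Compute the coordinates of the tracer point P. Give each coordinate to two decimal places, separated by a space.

5.37 3.47

A=(0,0), D=(7.00,0)
B = A + 3.00·(cos12°, sin12°) = (2.9344, 0.6237)
|BD| = 4.1131
circle(B,4.00) ∩ circle(D,7.00): a=-1.9550, h=3.4897
  candidates: C₊=(1.5313,4.3695) cross=14.354; C₋=(0.4729,-2.5291) cross=-14.354
  mode + wants cross > 0 → take C=(1.5313,4.3695) (cross=14.354)
ex = (C−B)/|BC| = (-0.3508,0.9365); ey = (-0.9365,-0.3508)
P = B + 1.81·ex + -3.28·ey = (5.3711,3.4693)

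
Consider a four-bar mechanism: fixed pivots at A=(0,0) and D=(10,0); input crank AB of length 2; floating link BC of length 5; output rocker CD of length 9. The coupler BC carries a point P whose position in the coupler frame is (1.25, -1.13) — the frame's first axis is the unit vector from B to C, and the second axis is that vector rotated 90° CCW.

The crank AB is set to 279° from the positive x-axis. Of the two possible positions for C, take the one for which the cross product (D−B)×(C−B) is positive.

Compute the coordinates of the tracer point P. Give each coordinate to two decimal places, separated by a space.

1.70 -1.02

A=(0,0), D=(10.00,0)
B = A + 2.00·(cos279°, sin279°) = (0.3129, -1.9754)
|BD| = 9.8865
circle(B,5.00) ∩ circle(D,9.00): a=2.1111, h=4.5325
  candidates: C₊=(1.4758,2.8875) cross=44.810; C₋=(3.2870,-5.9946) cross=-44.810
  mode + wants cross > 0 → take C=(1.4758,2.8875) (cross=44.810)
ex = (C−B)/|BC| = (0.2326,0.9726); ey = (-0.9726,0.2326)
P = B + 1.25·ex + -1.13·ey = (1.7026,-1.0225)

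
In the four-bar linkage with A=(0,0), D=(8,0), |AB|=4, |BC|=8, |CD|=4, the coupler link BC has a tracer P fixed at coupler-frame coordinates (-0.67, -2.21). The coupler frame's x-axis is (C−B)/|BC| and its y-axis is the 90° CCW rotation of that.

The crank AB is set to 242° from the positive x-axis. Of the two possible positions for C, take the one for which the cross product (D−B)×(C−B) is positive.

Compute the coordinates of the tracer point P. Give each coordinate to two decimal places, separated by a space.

-0.99 -5.67

A=(0,0), D=(8.00,0)
B = A + 4.00·(cos242°, sin242°) = (-1.8779, -3.5318)
|BD| = 10.4903
circle(B,8.00) ∩ circle(D,4.00): a=7.5330, h=2.6934
  candidates: C₊=(4.3085,1.5405) cross=28.254; C₋=(6.1221,-3.5318) cross=-28.254
  mode + wants cross > 0 → take C=(4.3085,1.5405) (cross=28.254)
ex = (C−B)/|BC| = (0.7733,0.6340); ey = (-0.6340,0.7733)
P = B + -0.67·ex + -2.21·ey = (-0.9948,-5.6656)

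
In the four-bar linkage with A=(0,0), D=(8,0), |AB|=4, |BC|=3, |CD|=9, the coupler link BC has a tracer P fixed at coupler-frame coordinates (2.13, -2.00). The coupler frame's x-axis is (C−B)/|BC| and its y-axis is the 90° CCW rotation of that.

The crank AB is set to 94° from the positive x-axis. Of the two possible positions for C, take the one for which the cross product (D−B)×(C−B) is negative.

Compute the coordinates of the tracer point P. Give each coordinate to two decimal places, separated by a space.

A=(0,0), D=(8.00,0)
B = A + 4.00·(cos94°, sin94°) = (-0.2790, 3.9903)
|BD| = 9.1905
circle(B,3.00) ∩ circle(D,9.00): a=0.6781, h=2.9224
  candidates: C₊=(1.6007,6.3284) cross=26.858; C₋=(-0.9370,1.0633) cross=-26.858
  mode - wants cross < 0 → take C=(-0.9370,1.0633) (cross=-26.858)
ex = (C−B)/|BC| = (-0.2193,-0.9757); ey = (0.9757,-0.2193)
P = B + 2.13·ex + -2.00·ey = (-2.6975,2.3507)

-2.70 2.35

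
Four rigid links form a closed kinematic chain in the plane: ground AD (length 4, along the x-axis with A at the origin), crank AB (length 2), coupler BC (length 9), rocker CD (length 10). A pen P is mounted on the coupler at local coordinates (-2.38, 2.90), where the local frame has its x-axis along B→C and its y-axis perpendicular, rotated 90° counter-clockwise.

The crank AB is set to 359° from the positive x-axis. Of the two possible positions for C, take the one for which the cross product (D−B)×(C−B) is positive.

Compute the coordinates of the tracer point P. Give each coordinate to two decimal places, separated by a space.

0.41 -3.43

A=(0,0), D=(4.00,0)
B = A + 2.00·(cos359°, sin359°) = (1.9997, -0.0349)
|BD| = 2.0006
circle(B,9.00) ∩ circle(D,10.00): a=-3.7482, h=8.1823
  candidates: C₊=(-1.8907,8.0808) cross=16.370; C₋=(-1.6052,-8.2814) cross=-16.370
  mode + wants cross > 0 → take C=(-1.8907,8.0808) (cross=16.370)
ex = (C−B)/|BC| = (-0.4323,0.9017); ey = (-0.9017,-0.4323)
P = B + -2.38·ex + 2.90·ey = (0.4134,-3.4346)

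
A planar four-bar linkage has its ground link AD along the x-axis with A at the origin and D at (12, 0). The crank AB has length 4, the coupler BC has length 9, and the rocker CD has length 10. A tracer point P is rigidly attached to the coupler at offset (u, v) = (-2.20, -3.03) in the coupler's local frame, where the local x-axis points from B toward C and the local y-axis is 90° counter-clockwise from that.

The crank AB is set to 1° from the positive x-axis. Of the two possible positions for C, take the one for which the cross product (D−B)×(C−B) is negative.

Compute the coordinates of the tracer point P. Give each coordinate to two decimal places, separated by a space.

A=(0,0), D=(12.00,0)
B = A + 4.00·(cos1°, sin1°) = (3.9994, 0.0698)
|BD| = 8.0009
circle(B,9.00) ∩ circle(D,10.00): a=2.8131, h=8.5491
  candidates: C₊=(6.8870,8.5940) cross=68.400; C₋=(6.7378,-8.5035) cross=-68.400
  mode - wants cross < 0 → take C=(6.7378,-8.5035) (cross=-68.400)
ex = (C−B)/|BC| = (0.3043,-0.9526); ey = (0.9526,0.3043)
P = B + -2.20·ex + -3.03·ey = (0.4437,1.2436)

0.44 1.24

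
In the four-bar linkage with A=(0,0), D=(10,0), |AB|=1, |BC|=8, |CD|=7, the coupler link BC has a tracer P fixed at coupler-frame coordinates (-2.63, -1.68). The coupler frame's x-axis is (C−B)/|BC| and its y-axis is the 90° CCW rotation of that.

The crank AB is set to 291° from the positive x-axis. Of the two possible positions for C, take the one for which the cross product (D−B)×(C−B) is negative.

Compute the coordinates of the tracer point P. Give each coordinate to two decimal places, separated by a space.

A=(0,0), D=(10.00,0)
B = A + 1.00·(cos291°, sin291°) = (0.3584, -0.9336)
|BD| = 9.6867
circle(B,8.00) ∩ circle(D,7.00): a=5.6176, h=5.6958
  candidates: C₊=(5.4009,5.2771) cross=55.174; C₋=(6.4988,-6.0615) cross=-55.174
  mode - wants cross < 0 → take C=(6.4988,-6.0615) (cross=-55.174)
ex = (C−B)/|BC| = (0.7676,-0.6410); ey = (0.6410,0.7676)
P = B + -2.63·ex + -1.68·ey = (-2.7372,-0.5373)

-2.74 -0.54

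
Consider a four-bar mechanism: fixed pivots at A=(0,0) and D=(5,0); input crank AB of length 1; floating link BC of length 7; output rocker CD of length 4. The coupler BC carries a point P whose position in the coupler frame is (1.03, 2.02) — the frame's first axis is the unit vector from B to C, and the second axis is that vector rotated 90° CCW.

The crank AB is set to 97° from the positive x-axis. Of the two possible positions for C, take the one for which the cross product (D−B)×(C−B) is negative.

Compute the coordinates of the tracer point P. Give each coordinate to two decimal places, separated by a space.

2.04 1.68

A=(0,0), D=(5.00,0)
B = A + 1.00·(cos97°, sin97°) = (-0.1219, 0.9925)
|BD| = 5.2172
circle(B,7.00) ∩ circle(D,4.00): a=5.7712, h=3.9614
  candidates: C₊=(6.2976,3.7837) cross=20.667; C₋=(4.7903,-3.9945) cross=-20.667
  mode - wants cross < 0 → take C=(4.7903,-3.9945) (cross=-20.667)
ex = (C−B)/|BC| = (0.7017,-0.7124); ey = (0.7124,0.7017)
P = B + 1.03·ex + 2.02·ey = (2.0400,1.6762)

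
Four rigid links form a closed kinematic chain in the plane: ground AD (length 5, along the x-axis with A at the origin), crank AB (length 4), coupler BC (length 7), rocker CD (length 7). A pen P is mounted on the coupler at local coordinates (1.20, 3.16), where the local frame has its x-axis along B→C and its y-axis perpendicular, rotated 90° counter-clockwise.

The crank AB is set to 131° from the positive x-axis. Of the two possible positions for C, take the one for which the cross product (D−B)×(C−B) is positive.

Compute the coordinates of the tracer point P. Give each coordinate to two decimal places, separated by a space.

-3.31 6.33

A=(0,0), D=(5.00,0)
B = A + 4.00·(cos131°, sin131°) = (-2.6242, 3.0188)
|BD| = 8.2001
circle(B,7.00) ∩ circle(D,7.00): a=4.1001, h=5.6736
  candidates: C₊=(3.2766,6.7845) cross=46.524; C₋=(-0.9008,-3.7657) cross=-46.524
  mode + wants cross > 0 → take C=(3.2766,6.7845) (cross=46.524)
ex = (C−B)/|BC| = (0.8430,0.5380); ey = (-0.5380,0.8430)
P = B + 1.20·ex + 3.16·ey = (-3.3126,6.3282)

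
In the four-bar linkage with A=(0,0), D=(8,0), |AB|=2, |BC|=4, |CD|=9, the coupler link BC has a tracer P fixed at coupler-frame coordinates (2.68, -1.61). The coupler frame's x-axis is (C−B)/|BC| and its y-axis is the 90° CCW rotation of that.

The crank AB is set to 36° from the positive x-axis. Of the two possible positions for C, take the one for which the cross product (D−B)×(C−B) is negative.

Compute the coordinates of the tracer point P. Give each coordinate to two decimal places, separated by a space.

-1.27 -0.02

A=(0,0), D=(8.00,0)
B = A + 2.00·(cos36°, sin36°) = (1.6180, 1.1756)
|BD| = 6.4893
circle(B,4.00) ∩ circle(D,9.00): a=-1.7636, h=3.5902
  candidates: C₊=(0.5341,5.0259) cross=23.298; C₋=(-0.7667,-2.0358) cross=-23.298
  mode - wants cross < 0 → take C=(-0.7667,-2.0358) (cross=-23.298)
ex = (C−B)/|BC| = (-0.5962,-0.8028); ey = (0.8028,-0.5962)
P = B + 2.68·ex + -1.61·ey = (-1.2723,-0.0162)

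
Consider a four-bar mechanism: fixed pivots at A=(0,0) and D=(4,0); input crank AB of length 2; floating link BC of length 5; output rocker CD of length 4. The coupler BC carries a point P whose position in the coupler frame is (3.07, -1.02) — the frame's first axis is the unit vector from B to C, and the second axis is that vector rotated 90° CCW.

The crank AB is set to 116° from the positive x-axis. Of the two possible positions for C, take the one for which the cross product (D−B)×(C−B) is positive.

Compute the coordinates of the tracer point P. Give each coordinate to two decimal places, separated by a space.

A=(0,0), D=(4.00,0)
B = A + 2.00·(cos116°, sin116°) = (-0.8767, 1.7976)
|BD| = 5.1975
circle(B,5.00) ∩ circle(D,4.00): a=3.4645, h=3.6051
  candidates: C₊=(3.6209,3.9820) cross=18.738; C₋=(1.1271,-2.7833) cross=-18.738
  mode + wants cross > 0 → take C=(3.6209,3.9820) (cross=18.738)
ex = (C−B)/|BC| = (0.8995,0.4369); ey = (-0.4369,0.8995)
P = B + 3.07·ex + -1.02·ey = (2.3304,2.2213)

2.33 2.22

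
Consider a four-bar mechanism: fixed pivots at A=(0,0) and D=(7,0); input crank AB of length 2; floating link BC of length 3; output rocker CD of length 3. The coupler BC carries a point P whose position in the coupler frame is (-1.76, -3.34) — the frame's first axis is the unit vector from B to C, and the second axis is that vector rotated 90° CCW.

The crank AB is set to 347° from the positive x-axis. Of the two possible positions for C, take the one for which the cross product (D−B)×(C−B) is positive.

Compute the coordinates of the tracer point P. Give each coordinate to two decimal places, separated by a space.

A=(0,0), D=(7.00,0)
B = A + 2.00·(cos347°, sin347°) = (1.9487, -0.4499)
|BD| = 5.0713
circle(B,3.00) ∩ circle(D,3.00): a=2.5356, h=1.6033
  candidates: C₊=(4.3321,1.3720) cross=8.131; C₋=(4.6166,-1.8219) cross=-8.131
  mode + wants cross > 0 → take C=(4.3321,1.3720) (cross=8.131)
ex = (C−B)/|BC| = (0.7945,0.6073); ey = (-0.6073,0.7945)
P = B + -1.76·ex + -3.34·ey = (2.5789,-4.1723)

2.58 -4.17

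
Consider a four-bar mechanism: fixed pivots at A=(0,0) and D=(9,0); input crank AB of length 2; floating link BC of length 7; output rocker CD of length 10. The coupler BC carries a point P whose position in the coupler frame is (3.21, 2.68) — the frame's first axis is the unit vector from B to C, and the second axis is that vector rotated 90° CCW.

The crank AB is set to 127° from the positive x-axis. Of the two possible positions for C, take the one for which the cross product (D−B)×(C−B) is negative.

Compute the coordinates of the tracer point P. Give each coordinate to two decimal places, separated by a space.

2.16 -0.88

A=(0,0), D=(9.00,0)
B = A + 2.00·(cos127°, sin127°) = (-1.2036, 1.5973)
|BD| = 10.3279
circle(B,7.00) ∩ circle(D,10.00): a=2.6949, h=6.4605
  candidates: C₊=(2.4580,7.5632) cross=66.723; C₋=(0.4597,-5.2022) cross=-66.723
  mode - wants cross < 0 → take C=(0.4597,-5.2022) (cross=-66.723)
ex = (C−B)/|BC| = (0.2376,-0.9714); ey = (0.9714,0.2376)
P = B + 3.21·ex + 2.68·ey = (2.1624,-0.8840)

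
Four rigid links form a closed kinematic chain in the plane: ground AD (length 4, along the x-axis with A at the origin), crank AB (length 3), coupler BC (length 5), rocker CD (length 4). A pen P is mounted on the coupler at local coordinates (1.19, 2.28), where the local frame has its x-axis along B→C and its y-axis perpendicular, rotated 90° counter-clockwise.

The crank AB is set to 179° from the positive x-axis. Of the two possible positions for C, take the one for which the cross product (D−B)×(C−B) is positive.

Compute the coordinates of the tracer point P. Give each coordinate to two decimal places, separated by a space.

-3.27 2.61

A=(0,0), D=(4.00,0)
B = A + 3.00·(cos179°, sin179°) = (-2.9995, 0.0524)
|BD| = 6.9997
circle(B,5.00) ∩ circle(D,4.00): a=4.1428, h=2.7996
  candidates: C₊=(1.1640,2.8209) cross=19.596; C₋=(1.1222,-2.7781) cross=-19.596
  mode + wants cross > 0 → take C=(1.1640,2.8209) (cross=19.596)
ex = (C−B)/|BC| = (0.8327,0.5537); ey = (-0.5537,0.8327)
P = B + 1.19·ex + 2.28·ey = (-3.2711,2.6099)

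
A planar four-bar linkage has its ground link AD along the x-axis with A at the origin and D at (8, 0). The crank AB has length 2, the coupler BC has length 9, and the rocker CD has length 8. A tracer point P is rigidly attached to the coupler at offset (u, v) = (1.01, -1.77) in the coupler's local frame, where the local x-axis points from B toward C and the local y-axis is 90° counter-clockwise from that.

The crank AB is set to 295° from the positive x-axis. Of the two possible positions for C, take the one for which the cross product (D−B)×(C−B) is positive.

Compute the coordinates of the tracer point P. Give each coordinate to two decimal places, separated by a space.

A=(0,0), D=(8.00,0)
B = A + 2.00·(cos295°, sin295°) = (0.8452, -1.8126)
|BD| = 7.3808
circle(B,9.00) ∩ circle(D,8.00): a=4.8420, h=7.5865
  candidates: C₊=(3.6759,6.7307) cross=55.994; C₋=(7.4021,-7.9776) cross=-55.994
  mode + wants cross > 0 → take C=(3.6759,6.7307) (cross=55.994)
ex = (C−B)/|BC| = (0.3145,0.9493); ey = (-0.9493,0.3145)
P = B + 1.01·ex + -1.77·ey = (2.8431,-1.4106)

2.84 -1.41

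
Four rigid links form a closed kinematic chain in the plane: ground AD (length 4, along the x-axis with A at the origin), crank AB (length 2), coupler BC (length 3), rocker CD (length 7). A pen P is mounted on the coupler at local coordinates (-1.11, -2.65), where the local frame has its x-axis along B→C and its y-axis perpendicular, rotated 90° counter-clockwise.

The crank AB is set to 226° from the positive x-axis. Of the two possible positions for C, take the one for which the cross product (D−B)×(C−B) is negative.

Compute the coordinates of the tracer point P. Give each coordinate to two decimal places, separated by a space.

-4.03 -0.31

A=(0,0), D=(4.00,0)
B = A + 2.00·(cos226°, sin226°) = (-1.3893, -1.4387)
|BD| = 5.5780
circle(B,3.00) ∩ circle(D,7.00): a=-0.7965, h=2.8923
  candidates: C₊=(-2.9048,1.1504) cross=16.134; C₋=(-1.4128,-4.4386) cross=-16.134
  mode - wants cross < 0 → take C=(-1.4128,-4.4386) (cross=-16.134)
ex = (C−B)/|BC| = (-0.0078,-1.0000); ey = (1.0000,-0.0078)
P = B + -1.11·ex + -2.65·ey = (-4.0305,-0.3079)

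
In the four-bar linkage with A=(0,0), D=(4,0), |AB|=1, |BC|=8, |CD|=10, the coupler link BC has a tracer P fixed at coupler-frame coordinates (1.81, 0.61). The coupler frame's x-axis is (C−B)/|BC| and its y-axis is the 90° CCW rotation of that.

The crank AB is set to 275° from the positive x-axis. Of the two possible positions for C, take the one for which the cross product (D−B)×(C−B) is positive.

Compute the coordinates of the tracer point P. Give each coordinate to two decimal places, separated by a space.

A=(0,0), D=(4.00,0)
B = A + 1.00·(cos275°, sin275°) = (0.0872, -0.9962)
|BD| = 4.0377
circle(B,8.00) ∩ circle(D,10.00): a=-2.4392, h=7.6191
  candidates: C₊=(-4.1564,5.7855) cross=30.763; C₋=(-0.3968,-8.9815) cross=-30.763
  mode + wants cross > 0 → take C=(-4.1564,5.7855) (cross=30.763)
ex = (C−B)/|BC| = (-0.5305,0.8477); ey = (-0.8477,-0.5305)
P = B + 1.81·ex + 0.61·ey = (-1.3901,0.2146)

-1.39 0.21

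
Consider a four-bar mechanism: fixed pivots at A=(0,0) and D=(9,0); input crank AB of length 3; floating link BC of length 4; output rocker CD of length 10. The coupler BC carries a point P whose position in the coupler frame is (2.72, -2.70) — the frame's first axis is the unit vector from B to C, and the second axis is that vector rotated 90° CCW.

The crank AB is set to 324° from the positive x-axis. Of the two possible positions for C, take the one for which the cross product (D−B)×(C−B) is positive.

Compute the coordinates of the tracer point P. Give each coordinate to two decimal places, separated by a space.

A=(0,0), D=(9.00,0)
B = A + 3.00·(cos324°, sin324°) = (2.4271, -1.7634)
|BD| = 6.8054
circle(B,4.00) ∩ circle(D,10.00): a=-2.7689, h=2.8867
  candidates: C₊=(-0.9953,0.3073) cross=19.645; C₋=(0.5007,-5.2689) cross=-19.645
  mode + wants cross > 0 → take C=(-0.9953,0.3073) (cross=19.645)
ex = (C−B)/|BC| = (-0.8556,0.5177); ey = (-0.5177,-0.8556)
P = B + 2.72·ex + -2.70·ey = (1.4976,1.9548)

1.50 1.95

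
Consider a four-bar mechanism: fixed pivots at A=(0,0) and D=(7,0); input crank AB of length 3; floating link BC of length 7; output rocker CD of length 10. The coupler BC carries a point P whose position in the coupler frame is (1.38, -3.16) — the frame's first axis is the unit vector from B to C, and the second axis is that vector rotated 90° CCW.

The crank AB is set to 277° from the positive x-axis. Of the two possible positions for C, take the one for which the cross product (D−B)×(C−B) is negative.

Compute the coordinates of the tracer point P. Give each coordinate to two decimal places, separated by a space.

A=(0,0), D=(7.00,0)
B = A + 3.00·(cos277°, sin277°) = (0.3656, -2.9776)
|BD| = 7.2720
circle(B,7.00) ∩ circle(D,10.00): a=0.1294, h=6.9988
  candidates: C₊=(-2.3822,3.4605) cross=50.895; C₋=(3.3494,-9.3098) cross=-50.895
  mode - wants cross < 0 → take C=(3.3494,-9.3098) (cross=-50.895)
ex = (C−B)/|BC| = (0.4263,-0.9046); ey = (0.9046,0.4263)
P = B + 1.38·ex + -3.16·ey = (-1.9047,-5.5730)

-1.90 -5.57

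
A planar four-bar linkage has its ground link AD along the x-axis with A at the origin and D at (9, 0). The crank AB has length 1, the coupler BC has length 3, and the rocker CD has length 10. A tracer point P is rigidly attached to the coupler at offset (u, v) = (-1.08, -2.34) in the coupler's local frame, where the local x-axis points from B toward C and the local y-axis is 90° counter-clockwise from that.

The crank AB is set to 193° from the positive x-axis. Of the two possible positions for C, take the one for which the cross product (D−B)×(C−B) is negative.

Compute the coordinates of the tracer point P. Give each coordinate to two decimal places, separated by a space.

A=(0,0), D=(9.00,0)
B = A + 1.00·(cos193°, sin193°) = (-0.9744, -0.2250)
|BD| = 9.9769
circle(B,3.00) ∩ circle(D,10.00): a=0.4279, h=2.9693
  candidates: C₊=(-0.6135,2.7533) cross=29.625; C₋=(-0.4796,-3.1839) cross=-29.625
  mode - wants cross < 0 → take C=(-0.4796,-3.1839) (cross=-29.625)
ex = (C−B)/|BC| = (0.1649,-0.9863); ey = (0.9863,0.1649)
P = B + -1.08·ex + -2.34·ey = (-3.4604,0.4543)

-3.46 0.45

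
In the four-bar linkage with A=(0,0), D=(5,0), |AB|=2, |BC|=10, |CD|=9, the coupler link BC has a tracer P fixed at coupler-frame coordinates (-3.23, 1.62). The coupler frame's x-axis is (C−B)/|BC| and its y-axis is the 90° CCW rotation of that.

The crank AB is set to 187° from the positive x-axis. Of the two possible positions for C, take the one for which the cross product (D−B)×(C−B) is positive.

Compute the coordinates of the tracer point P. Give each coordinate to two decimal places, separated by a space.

-4.90 -2.38

A=(0,0), D=(5.00,0)
B = A + 2.00·(cos187°, sin187°) = (-1.9851, -0.2437)
|BD| = 6.9893
circle(B,10.00) ∩ circle(D,9.00): a=4.8539, h=8.7430
  candidates: C₊=(2.5609,8.6632) cross=61.108; C₋=(3.1707,-8.8121) cross=-61.108
  mode + wants cross > 0 → take C=(2.5609,8.6632) (cross=61.108)
ex = (C−B)/|BC| = (0.4546,0.8907); ey = (-0.8907,0.4546)
P = B + -3.23·ex + 1.62·ey = (-4.8964,-2.3842)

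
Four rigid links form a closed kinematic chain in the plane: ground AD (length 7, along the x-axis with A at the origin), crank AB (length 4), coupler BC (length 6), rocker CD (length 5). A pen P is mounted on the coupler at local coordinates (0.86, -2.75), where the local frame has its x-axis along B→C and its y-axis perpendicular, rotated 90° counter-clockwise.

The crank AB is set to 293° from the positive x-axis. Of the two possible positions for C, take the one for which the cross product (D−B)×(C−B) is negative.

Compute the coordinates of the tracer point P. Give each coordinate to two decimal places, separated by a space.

A=(0,0), D=(7.00,0)
B = A + 4.00·(cos293°, sin293°) = (1.5629, -3.6820)
|BD| = 6.5665
circle(B,6.00) ∩ circle(D,5.00): a=4.1208, h=4.3610
  candidates: C₊=(2.5296,2.2396) cross=28.637; C₋=(7.4203,-4.9823) cross=-28.637
  mode - wants cross < 0 → take C=(7.4203,-4.9823) (cross=-28.637)
ex = (C−B)/|BC| = (0.9762,-0.2167); ey = (0.2167,0.9762)
P = B + 0.86·ex + -2.75·ey = (1.8065,-6.5530)

1.81 -6.55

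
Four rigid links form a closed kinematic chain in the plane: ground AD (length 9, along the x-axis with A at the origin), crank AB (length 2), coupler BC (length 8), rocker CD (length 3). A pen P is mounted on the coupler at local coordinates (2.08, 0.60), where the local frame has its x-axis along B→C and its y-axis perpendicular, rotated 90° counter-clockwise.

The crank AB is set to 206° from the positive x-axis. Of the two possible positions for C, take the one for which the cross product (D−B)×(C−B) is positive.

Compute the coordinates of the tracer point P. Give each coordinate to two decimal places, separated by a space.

0.13 0.10

A=(0,0), D=(9.00,0)
B = A + 2.00·(cos206°, sin206°) = (-1.7976, -0.8767)
|BD| = 10.8331
circle(B,8.00) ∩ circle(D,3.00): a=7.9551, h=0.8467
  candidates: C₊=(6.0629,0.6109) cross=9.172; C₋=(6.1999,-1.0768) cross=-9.172
  mode + wants cross > 0 → take C=(6.0629,0.6109) (cross=9.172)
ex = (C−B)/|BC| = (0.9826,0.1860); ey = (-0.1860,0.9826)
P = B + 2.08·ex + 0.60·ey = (0.1346,0.0996)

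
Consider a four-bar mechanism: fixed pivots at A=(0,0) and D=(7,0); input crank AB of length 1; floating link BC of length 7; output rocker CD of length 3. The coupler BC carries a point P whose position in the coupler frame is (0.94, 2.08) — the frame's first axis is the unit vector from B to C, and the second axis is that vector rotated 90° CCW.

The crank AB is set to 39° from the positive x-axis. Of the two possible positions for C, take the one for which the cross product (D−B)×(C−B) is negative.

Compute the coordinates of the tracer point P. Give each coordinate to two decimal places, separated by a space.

A=(0,0), D=(7.00,0)
B = A + 1.00·(cos39°, sin39°) = (0.7771, 0.6293)
|BD| = 6.2546
circle(B,7.00) ∩ circle(D,3.00): a=6.3249, h=2.9992
  candidates: C₊=(7.3718,2.9769) cross=18.759; C₋=(6.7682,-2.9910) cross=-18.759
  mode - wants cross < 0 → take C=(6.7682,-2.9910) (cross=-18.759)
ex = (C−B)/|BC| = (0.8559,-0.5172); ey = (0.5172,0.8559)
P = B + 0.94·ex + 2.08·ey = (2.6574,1.9234)

2.66 1.92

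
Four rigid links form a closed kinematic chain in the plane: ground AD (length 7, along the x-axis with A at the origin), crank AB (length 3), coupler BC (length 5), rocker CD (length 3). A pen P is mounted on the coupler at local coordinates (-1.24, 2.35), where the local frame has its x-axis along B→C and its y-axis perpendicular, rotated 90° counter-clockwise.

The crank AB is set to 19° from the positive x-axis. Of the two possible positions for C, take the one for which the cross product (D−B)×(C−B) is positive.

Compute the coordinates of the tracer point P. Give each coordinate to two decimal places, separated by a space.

0.76 2.64

A=(0,0), D=(7.00,0)
B = A + 3.00·(cos19°, sin19°) = (2.8366, 0.9767)
|BD| = 4.2765
circle(B,5.00) ∩ circle(D,3.00): a=4.0089, h=2.9880
  candidates: C₊=(7.4220,2.9702) cross=12.778; C₋=(6.0571,-2.8480) cross=-12.778
  mode + wants cross > 0 → take C=(7.4220,2.9702) (cross=12.778)
ex = (C−B)/|BC| = (0.9171,0.3987); ey = (-0.3987,0.9171)
P = B + -1.24·ex + 2.35·ey = (0.7624,2.6375)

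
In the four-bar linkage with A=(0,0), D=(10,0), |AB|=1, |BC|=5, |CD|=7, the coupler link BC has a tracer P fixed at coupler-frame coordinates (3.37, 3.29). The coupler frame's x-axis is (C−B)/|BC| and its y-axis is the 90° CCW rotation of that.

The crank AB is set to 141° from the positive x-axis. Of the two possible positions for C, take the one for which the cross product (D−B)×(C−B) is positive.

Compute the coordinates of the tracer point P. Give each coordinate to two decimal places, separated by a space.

0.68 5.11

A=(0,0), D=(10.00,0)
B = A + 1.00·(cos141°, sin141°) = (-0.7771, 0.6293)
|BD| = 10.7955
circle(B,5.00) ∩ circle(D,7.00): a=4.2862, h=2.5746
  candidates: C₊=(3.6518,2.9497) cross=27.794; C₋=(3.3517,-2.1908) cross=-27.794
  mode + wants cross > 0 → take C=(3.6518,2.9497) (cross=27.794)
ex = (C−B)/|BC| = (0.8858,0.4641); ey = (-0.4641,0.8858)
P = B + 3.37·ex + 3.29·ey = (0.6812,5.1075)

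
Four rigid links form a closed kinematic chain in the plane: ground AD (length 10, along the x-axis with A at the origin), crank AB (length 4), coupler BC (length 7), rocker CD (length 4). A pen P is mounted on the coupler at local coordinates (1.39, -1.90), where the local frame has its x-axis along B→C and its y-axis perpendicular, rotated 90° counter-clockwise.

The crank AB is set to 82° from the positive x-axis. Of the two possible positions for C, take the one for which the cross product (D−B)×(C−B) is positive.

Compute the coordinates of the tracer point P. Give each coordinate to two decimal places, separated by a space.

A=(0,0), D=(10.00,0)
B = A + 4.00·(cos82°, sin82°) = (0.5567, 3.9611)
|BD| = 10.2404
circle(B,7.00) ∩ circle(D,4.00): a=6.7315, h=1.9202
  candidates: C₊=(7.5069,3.1281) cross=19.664; C₋=(6.0214,-0.4135) cross=-19.664
  mode + wants cross > 0 → take C=(7.5069,3.1281) (cross=19.664)
ex = (C−B)/|BC| = (0.9929,-0.1190); ey = (0.1190,0.9929)
P = B + 1.39·ex + -1.90·ey = (1.7107,1.9092)

1.71 1.91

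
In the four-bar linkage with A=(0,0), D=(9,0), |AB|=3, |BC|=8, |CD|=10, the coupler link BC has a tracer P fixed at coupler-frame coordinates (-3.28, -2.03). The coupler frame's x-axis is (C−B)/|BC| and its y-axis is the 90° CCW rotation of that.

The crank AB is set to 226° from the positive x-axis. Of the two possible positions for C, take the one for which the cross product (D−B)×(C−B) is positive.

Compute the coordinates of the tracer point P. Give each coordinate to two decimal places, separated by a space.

A=(0,0), D=(9.00,0)
B = A + 3.00·(cos226°, sin226°) = (-2.0840, -2.1580)
|BD| = 11.2921
circle(B,8.00) ∩ circle(D,10.00): a=4.0520, h=6.8979
  candidates: C₊=(0.5751,5.3871) cross=77.892; C₋=(3.2116,-8.1544) cross=-77.892
  mode + wants cross > 0 → take C=(0.5751,5.3871) (cross=77.892)
ex = (C−B)/|BC| = (0.3324,0.9431); ey = (-0.9431,0.3324)
P = B + -3.28·ex + -2.03·ey = (-1.2596,-5.9263)

-1.26 -5.93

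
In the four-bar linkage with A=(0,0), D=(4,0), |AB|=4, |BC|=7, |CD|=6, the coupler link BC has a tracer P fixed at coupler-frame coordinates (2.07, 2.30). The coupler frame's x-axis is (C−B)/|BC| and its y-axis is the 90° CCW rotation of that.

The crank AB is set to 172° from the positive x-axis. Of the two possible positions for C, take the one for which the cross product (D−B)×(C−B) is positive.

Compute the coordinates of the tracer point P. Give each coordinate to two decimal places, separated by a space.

A=(0,0), D=(4.00,0)
B = A + 4.00·(cos172°, sin172°) = (-3.9611, 0.5567)
|BD| = 7.9805
circle(B,7.00) ∩ circle(D,6.00): a=4.8047, h=5.0906
  candidates: C₊=(1.1871,5.2998) cross=40.626; C₋=(0.4769,-4.8567) cross=-40.626
  mode + wants cross > 0 → take C=(1.1871,5.2998) (cross=40.626)
ex = (C−B)/|BC| = (0.7354,0.6776); ey = (-0.6776,0.7354)
P = B + 2.07·ex + 2.30·ey = (-3.9971,3.6508)

-4.00 3.65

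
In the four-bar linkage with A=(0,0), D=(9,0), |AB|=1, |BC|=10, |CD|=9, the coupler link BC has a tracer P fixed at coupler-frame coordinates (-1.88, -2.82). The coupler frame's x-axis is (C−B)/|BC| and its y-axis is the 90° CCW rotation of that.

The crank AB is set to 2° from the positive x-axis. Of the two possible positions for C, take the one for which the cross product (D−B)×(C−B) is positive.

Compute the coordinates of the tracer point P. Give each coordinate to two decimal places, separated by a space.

2.42 -3.04

A=(0,0), D=(9.00,0)
B = A + 1.00·(cos2°, sin2°) = (0.9994, 0.0349)
|BD| = 8.0007
circle(B,10.00) ∩ circle(D,9.00): a=5.1877, h=8.5491
  candidates: C₊=(6.2244,8.5613) cross=68.399; C₋=(6.1498,-8.5368) cross=-68.399
  mode + wants cross > 0 → take C=(6.2244,8.5613) (cross=68.399)
ex = (C−B)/|BC| = (0.5225,0.8526); ey = (-0.8526,0.5225)
P = B + -1.88·ex + -2.82·ey = (2.4215,-3.0415)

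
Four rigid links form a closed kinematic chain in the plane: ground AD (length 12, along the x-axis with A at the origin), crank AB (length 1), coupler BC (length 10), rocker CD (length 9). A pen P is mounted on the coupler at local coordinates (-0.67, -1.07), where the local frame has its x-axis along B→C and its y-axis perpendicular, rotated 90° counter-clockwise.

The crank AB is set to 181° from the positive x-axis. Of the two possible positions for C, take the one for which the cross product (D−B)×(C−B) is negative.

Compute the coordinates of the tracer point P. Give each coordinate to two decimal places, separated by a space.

-2.22 -0.33

A=(0,0), D=(12.00,0)
B = A + 1.00·(cos181°, sin181°) = (-0.9998, -0.0175)
|BD| = 12.9999
circle(B,10.00) ∩ circle(D,9.00): a=7.2307, h=6.9077
  candidates: C₊=(6.2216,6.9000) cross=89.800; C₋=(6.2401,-6.9155) cross=-89.800
  mode - wants cross < 0 → take C=(6.2401,-6.9155) (cross=-89.800)
ex = (C−B)/|BC| = (0.7240,-0.6898); ey = (0.6898,0.7240)
P = B + -0.67·ex + -1.07·ey = (-2.2230,-0.3300)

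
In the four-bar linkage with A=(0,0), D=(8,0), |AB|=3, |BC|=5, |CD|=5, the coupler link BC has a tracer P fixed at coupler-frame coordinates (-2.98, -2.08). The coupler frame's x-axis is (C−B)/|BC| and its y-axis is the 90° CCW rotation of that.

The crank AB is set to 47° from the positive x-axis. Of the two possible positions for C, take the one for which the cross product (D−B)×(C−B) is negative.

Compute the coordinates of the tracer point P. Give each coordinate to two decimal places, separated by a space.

-0.90 4.33

A=(0,0), D=(8.00,0)
B = A + 3.00·(cos47°, sin47°) = (2.0460, 2.1941)
|BD| = 6.3454
circle(B,5.00) ∩ circle(D,5.00): a=3.1727, h=3.8645
  candidates: C₊=(6.3592,4.7231) cross=24.521; C₋=(3.6868,-2.5291) cross=-24.521
  mode - wants cross < 0 → take C=(3.6868,-2.5291) (cross=-24.521)
ex = (C−B)/|BC| = (0.3282,-0.9446); ey = (0.9446,0.3282)
P = B + -2.98·ex + -2.08·ey = (-0.8967,4.3265)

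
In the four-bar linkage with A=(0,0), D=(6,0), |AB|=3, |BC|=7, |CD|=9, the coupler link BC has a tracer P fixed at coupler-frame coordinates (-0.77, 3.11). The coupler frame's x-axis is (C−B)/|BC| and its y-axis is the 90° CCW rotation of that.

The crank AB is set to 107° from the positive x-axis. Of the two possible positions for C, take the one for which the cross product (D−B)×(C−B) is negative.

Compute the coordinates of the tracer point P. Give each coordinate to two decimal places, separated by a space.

2.32 3.11

A=(0,0), D=(6.00,0)
B = A + 3.00·(cos107°, sin107°) = (-0.8771, 2.8689)
|BD| = 7.4515
circle(B,7.00) ∩ circle(D,9.00): a=1.5786, h=6.8197
  candidates: C₊=(3.2054,8.5551) cross=50.817; C₋=(-2.0459,-4.0328) cross=-50.817
  mode - wants cross < 0 → take C=(-2.0459,-4.0328) (cross=-50.817)
ex = (C−B)/|BC| = (-0.1670,-0.9860); ey = (0.9860,-0.1670)
P = B + -0.77·ex + 3.11·ey = (2.3178,3.1088)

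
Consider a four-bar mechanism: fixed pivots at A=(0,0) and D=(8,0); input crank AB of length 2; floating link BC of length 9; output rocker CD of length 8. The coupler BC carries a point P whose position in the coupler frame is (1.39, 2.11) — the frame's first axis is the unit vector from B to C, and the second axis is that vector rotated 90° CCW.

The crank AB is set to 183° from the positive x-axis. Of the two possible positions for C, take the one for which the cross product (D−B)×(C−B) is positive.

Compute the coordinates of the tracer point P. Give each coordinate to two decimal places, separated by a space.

A=(0,0), D=(8.00,0)
B = A + 2.00·(cos183°, sin183°) = (-1.9973, -0.1047)
|BD| = 9.9978
circle(B,9.00) ∩ circle(D,8.00): a=5.8491, h=6.8402
  candidates: C₊=(3.7799,6.7964) cross=68.387; C₋=(3.9231,-6.8832) cross=-68.387
  mode + wants cross > 0 → take C=(3.7799,6.7964) (cross=68.387)
ex = (C−B)/|BC| = (0.6419,0.7668); ey = (-0.7668,0.6419)
P = B + 1.39·ex + 2.11·ey = (-2.7229,2.3156)

-2.72 2.32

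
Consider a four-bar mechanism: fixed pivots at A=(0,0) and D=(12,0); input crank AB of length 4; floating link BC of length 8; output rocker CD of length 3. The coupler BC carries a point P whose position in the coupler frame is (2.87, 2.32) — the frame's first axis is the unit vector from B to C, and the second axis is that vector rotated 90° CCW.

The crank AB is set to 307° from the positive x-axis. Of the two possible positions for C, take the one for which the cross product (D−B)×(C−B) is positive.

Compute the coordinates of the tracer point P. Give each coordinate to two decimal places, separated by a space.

A=(0,0), D=(12.00,0)
B = A + 4.00·(cos307°, sin307°) = (2.4073, -3.1945)
|BD| = 10.1107
circle(B,8.00) ∩ circle(D,3.00): a=7.7752, h=1.8830
  candidates: C₊=(9.1892,1.0486) cross=19.038; C₋=(10.3791,-2.5244) cross=-19.038
  mode + wants cross > 0 → take C=(9.1892,1.0486) (cross=19.038)
ex = (C−B)/|BC| = (0.8477,0.5304); ey = (-0.5304,0.8477)
P = B + 2.87·ex + 2.32·ey = (3.6098,0.2945)

3.61 0.29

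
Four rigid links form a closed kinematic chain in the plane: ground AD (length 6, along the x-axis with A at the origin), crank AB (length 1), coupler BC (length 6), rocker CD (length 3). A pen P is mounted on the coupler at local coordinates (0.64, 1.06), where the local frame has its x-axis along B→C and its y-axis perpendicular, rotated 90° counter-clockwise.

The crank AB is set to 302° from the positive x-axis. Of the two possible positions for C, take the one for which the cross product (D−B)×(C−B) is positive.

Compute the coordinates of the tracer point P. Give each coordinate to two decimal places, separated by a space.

A=(0,0), D=(6.00,0)
B = A + 1.00·(cos302°, sin302°) = (0.5299, -0.8480)
|BD| = 5.5354
circle(B,6.00) ∩ circle(D,3.00): a=5.2065, h=2.9819
  candidates: C₊=(5.2182,2.8963) cross=16.506; C₋=(6.1318,-2.9971) cross=-16.506
  mode + wants cross > 0 → take C=(5.2182,2.8963) (cross=16.506)
ex = (C−B)/|BC| = (0.7814,0.6241); ey = (-0.6241,0.7814)
P = B + 0.64·ex + 1.06·ey = (0.3685,0.3796)

0.37 0.38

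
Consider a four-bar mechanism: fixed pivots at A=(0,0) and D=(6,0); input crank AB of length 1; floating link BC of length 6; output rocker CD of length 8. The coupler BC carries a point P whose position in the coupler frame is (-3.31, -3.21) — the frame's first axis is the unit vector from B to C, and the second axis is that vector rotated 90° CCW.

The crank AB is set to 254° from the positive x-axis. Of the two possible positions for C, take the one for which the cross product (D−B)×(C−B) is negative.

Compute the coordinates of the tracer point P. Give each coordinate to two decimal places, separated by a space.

A=(0,0), D=(6.00,0)
B = A + 1.00·(cos254°, sin254°) = (-0.2756, -0.9613)
|BD| = 6.3488
circle(B,6.00) ∩ circle(D,8.00): a=0.9693, h=5.9212
  candidates: C₊=(-0.2140,5.0384) cross=37.593; C₋=(1.5790,-6.6674) cross=-37.593
  mode - wants cross < 0 → take C=(1.5790,-6.6674) (cross=-37.593)
ex = (C−B)/|BC| = (0.3091,-0.9510); ey = (0.9510,0.3091)
P = B + -3.31·ex + -3.21·ey = (-4.3516,1.1944)

-4.35 1.19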